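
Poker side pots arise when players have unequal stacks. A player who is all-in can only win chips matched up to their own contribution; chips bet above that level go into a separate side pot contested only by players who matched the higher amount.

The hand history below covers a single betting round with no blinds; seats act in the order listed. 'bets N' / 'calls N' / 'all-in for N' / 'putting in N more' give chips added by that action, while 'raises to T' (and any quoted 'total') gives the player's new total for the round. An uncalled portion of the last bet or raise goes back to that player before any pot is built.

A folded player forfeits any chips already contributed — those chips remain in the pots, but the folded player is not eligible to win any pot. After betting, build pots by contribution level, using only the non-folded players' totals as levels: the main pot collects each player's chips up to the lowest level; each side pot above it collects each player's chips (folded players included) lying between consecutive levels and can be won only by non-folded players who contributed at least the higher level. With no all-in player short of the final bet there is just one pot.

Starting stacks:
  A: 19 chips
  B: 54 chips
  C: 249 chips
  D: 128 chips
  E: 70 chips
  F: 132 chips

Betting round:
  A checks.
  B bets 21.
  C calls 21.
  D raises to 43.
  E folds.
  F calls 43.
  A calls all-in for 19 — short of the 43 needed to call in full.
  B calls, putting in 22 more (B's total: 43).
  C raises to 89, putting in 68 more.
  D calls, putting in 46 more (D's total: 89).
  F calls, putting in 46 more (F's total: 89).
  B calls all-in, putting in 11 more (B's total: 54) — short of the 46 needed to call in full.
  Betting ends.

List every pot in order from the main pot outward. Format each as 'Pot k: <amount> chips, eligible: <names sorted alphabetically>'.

Pot 1: 95 chips, eligible: A, B, C, D, F
Pot 2: 140 chips, eligible: B, C, D, F
Pot 3: 105 chips, eligible: C, D, F

Derivation:
Contributions: A=19, B=54, C=89, D=89, F=89
Folded: E
Pot levels (distinct totals of non-folded players): 19, 54, 89
Layer 1-19: 19 each from A, B, C, D, F = 19*5 = 95 chips; eligible A, B, C, D, F
Layer 20-54: 35 each from B, C, D, F = 35*4 = 140 chips; eligible B, C, D, F
Layer 55-89: 35 each from C, D, F = 35*3 = 105 chips; eligible C, D, F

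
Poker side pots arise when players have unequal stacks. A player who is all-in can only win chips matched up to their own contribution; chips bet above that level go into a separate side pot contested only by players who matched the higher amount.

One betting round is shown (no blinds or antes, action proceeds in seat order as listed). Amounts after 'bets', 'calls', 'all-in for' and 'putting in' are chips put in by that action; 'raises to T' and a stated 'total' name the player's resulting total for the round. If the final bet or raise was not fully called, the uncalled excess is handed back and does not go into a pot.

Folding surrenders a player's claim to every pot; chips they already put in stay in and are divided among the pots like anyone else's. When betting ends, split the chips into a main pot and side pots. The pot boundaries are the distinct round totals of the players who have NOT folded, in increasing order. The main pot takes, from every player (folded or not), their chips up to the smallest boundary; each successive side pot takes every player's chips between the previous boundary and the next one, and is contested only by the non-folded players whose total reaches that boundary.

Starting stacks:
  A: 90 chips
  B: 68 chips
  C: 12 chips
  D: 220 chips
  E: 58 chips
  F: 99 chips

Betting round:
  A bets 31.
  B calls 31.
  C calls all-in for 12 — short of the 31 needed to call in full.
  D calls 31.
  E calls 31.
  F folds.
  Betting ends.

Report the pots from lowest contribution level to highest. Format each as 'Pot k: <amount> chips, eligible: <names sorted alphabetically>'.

Pot 1: 60 chips, eligible: A, B, C, D, E
Pot 2: 76 chips, eligible: A, B, D, E

Derivation:
Contributions: A=31, B=31, C=12, D=31, E=31
Folded: F
Pot levels (distinct totals of non-folded players): 12, 31
Layer 1-12: 12 each from A, B, C, D, E = 12*5 = 60 chips; eligible A, B, C, D, E
Layer 13-31: 19 each from A, B, D, E = 19*4 = 76 chips; eligible A, B, D, E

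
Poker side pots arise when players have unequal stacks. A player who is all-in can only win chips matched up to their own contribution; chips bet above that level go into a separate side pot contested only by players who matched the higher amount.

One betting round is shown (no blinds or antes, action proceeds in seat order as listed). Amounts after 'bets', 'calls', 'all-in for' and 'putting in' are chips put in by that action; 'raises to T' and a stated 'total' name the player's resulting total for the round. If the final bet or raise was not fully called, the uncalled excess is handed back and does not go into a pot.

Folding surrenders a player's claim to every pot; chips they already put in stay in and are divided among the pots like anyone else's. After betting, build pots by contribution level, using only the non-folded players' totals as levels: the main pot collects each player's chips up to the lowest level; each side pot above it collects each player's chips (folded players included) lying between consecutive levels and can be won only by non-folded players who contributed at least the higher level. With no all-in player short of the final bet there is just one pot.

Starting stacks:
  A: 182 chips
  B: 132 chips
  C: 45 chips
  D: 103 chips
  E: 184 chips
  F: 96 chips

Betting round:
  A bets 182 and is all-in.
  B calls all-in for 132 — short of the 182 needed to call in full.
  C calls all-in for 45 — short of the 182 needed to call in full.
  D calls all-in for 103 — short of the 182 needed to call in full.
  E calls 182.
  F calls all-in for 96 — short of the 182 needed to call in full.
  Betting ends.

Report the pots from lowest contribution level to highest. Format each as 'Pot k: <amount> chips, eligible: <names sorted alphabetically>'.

Pot 1: 270 chips, eligible: A, B, C, D, E, F
Pot 2: 255 chips, eligible: A, B, D, E, F
Pot 3: 28 chips, eligible: A, B, D, E
Pot 4: 87 chips, eligible: A, B, E
Pot 5: 100 chips, eligible: A, E

Derivation:
Contributions: A=182, B=132, C=45, D=103, E=182, F=96
Pot levels (distinct totals of non-folded players): 45, 96, 103, 132, 182
Layer 1-45: 45 each from A, B, C, D, E, F = 45*6 = 270 chips; eligible A, B, C, D, E, F
Layer 46-96: 51 each from A, B, D, E, F = 51*5 = 255 chips; eligible A, B, D, E, F
Layer 97-103: 7 each from A, B, D, E = 7*4 = 28 chips; eligible A, B, D, E
Layer 104-132: 29 each from A, B, E = 29*3 = 87 chips; eligible A, B, E
Layer 133-182: 50 each from A, E = 50*2 = 100 chips; eligible A, E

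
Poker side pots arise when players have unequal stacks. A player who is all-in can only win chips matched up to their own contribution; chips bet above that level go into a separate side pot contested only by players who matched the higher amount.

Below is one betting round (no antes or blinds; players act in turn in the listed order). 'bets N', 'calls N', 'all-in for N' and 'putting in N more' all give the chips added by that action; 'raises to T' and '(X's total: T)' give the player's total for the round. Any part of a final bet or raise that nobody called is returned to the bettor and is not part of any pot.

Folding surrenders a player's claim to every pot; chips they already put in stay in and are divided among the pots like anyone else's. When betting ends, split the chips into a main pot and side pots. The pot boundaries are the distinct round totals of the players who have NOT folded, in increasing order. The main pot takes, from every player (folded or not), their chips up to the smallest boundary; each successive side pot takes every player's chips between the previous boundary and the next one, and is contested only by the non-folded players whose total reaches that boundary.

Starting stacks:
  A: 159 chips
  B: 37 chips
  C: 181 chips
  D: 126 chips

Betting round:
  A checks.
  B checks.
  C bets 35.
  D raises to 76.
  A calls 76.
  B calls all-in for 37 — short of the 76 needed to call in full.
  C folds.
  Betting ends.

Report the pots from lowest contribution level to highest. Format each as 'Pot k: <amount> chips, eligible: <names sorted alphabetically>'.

Contributions: A=76, B=37, C=35, D=76
Folded: C
Pot levels (distinct totals of non-folded players): 37, 76
Layer 1-37: A 37 + B 37 + C 35 + D 37 = 146 chips; eligible A, B, D
Layer 38-76: 39 each from A, D = 39*2 = 78 chips; eligible A, D

Pot 1: 146 chips, eligible: A, B, D
Pot 2: 78 chips, eligible: A, D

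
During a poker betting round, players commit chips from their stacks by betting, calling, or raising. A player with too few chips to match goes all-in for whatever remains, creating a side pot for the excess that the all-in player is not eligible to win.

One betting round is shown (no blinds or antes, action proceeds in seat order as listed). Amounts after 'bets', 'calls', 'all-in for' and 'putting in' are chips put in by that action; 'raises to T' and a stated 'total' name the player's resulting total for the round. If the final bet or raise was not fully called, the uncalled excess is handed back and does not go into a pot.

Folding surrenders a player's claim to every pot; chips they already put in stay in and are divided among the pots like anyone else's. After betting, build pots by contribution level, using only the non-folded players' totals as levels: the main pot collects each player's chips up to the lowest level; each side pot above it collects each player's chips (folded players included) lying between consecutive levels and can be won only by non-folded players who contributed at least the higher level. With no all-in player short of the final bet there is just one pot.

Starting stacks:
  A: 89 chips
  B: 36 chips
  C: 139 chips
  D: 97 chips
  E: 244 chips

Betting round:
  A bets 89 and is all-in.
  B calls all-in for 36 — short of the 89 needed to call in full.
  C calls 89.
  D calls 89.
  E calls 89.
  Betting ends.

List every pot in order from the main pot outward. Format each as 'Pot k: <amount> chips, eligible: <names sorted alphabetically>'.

Pot 1: 180 chips, eligible: A, B, C, D, E
Pot 2: 212 chips, eligible: A, C, D, E

Derivation:
Contributions: A=89, B=36, C=89, D=89, E=89
Pot levels (distinct totals of non-folded players): 36, 89
Layer 1-36: 36 each from A, B, C, D, E = 36*5 = 180 chips; eligible A, B, C, D, E
Layer 37-89: 53 each from A, C, D, E = 53*4 = 212 chips; eligible A, C, D, E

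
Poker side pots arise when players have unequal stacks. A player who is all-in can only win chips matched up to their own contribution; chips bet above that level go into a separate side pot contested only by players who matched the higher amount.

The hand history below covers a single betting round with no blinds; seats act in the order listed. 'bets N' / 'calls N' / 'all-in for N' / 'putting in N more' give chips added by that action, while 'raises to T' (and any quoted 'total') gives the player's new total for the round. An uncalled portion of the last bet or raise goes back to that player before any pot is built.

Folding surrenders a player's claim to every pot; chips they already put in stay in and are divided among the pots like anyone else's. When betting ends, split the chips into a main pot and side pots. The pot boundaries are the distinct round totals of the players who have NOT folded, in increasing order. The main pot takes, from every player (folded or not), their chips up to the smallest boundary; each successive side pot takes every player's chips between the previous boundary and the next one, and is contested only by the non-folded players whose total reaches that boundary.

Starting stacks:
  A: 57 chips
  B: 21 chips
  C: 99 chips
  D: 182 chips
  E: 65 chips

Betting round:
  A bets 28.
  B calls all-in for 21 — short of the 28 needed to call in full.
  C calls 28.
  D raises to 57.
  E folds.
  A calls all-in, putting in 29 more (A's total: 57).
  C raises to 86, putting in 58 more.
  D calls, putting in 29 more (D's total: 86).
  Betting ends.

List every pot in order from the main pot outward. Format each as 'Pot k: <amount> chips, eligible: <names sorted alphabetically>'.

Contributions: A=57, B=21, C=86, D=86
Folded: E
Pot levels (distinct totals of non-folded players): 21, 57, 86
Layer 1-21: 21 each from A, B, C, D = 21*4 = 84 chips; eligible A, B, C, D
Layer 22-57: 36 each from A, C, D = 36*3 = 108 chips; eligible A, C, D
Layer 58-86: 29 each from C, D = 29*2 = 58 chips; eligible C, D

Pot 1: 84 chips, eligible: A, B, C, D
Pot 2: 108 chips, eligible: A, C, D
Pot 3: 58 chips, eligible: C, D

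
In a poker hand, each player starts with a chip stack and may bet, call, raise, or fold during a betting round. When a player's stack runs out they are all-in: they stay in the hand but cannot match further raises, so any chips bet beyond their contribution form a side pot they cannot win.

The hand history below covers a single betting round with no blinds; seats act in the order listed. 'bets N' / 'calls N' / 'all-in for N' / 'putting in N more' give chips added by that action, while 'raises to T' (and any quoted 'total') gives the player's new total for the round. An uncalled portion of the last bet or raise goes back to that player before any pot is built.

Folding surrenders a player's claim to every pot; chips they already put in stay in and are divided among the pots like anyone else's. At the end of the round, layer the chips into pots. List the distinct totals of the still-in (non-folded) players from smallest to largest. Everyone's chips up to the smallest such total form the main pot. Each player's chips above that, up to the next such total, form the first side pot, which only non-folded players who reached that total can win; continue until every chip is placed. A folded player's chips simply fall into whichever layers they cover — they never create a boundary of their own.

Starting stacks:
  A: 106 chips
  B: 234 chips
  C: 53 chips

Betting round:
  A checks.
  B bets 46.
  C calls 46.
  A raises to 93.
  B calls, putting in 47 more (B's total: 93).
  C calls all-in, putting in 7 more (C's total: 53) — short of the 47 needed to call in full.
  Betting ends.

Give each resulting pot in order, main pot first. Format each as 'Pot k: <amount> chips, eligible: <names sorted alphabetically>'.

Contributions: A=93, B=93, C=53
Pot levels (distinct totals of non-folded players): 53, 93
Layer 1-53: 53 each from A, B, C = 53*3 = 159 chips; eligible A, B, C
Layer 54-93: 40 each from A, B = 40*2 = 80 chips; eligible A, B

Pot 1: 159 chips, eligible: A, B, C
Pot 2: 80 chips, eligible: A, B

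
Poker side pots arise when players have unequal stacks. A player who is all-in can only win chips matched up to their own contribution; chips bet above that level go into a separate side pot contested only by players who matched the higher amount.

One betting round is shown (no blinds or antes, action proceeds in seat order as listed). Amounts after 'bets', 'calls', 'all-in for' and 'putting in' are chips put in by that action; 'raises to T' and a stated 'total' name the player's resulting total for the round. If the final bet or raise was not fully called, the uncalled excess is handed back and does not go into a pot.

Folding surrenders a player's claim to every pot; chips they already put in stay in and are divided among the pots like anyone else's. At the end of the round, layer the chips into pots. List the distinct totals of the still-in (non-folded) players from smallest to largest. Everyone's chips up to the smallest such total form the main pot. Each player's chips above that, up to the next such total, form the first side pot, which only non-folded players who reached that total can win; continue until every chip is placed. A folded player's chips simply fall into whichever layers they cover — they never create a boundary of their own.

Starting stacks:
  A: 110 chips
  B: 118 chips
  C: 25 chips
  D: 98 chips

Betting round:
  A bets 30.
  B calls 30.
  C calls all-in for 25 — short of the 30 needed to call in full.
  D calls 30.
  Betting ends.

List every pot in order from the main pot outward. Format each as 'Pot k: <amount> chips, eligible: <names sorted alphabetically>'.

Pot 1: 100 chips, eligible: A, B, C, D
Pot 2: 15 chips, eligible: A, B, D

Derivation:
Contributions: A=30, B=30, C=25, D=30
Pot levels (distinct totals of non-folded players): 25, 30
Layer 1-25: 25 each from A, B, C, D = 25*4 = 100 chips; eligible A, B, C, D
Layer 26-30: 5 each from A, B, D = 5*3 = 15 chips; eligible A, B, D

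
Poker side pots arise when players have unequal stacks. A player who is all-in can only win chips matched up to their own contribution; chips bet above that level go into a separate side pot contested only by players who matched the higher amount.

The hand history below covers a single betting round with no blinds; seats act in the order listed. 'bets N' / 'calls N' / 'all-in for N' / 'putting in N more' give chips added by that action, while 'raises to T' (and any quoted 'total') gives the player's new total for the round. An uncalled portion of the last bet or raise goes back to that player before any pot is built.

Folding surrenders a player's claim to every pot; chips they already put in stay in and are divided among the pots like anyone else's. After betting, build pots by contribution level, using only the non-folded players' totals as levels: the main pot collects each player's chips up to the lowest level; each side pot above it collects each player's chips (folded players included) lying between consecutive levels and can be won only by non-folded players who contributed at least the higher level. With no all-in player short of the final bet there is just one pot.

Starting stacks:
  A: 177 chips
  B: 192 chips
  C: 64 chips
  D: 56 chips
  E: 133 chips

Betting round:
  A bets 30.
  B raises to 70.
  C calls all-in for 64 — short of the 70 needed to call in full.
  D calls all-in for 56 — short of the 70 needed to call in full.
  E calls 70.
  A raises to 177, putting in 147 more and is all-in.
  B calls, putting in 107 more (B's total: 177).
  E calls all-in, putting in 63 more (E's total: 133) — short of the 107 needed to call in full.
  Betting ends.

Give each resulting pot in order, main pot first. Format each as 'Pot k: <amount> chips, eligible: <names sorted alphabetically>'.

Contributions: A=177, B=177, C=64, D=56, E=133
Pot levels (distinct totals of non-folded players): 56, 64, 133, 177
Layer 1-56: 56 each from A, B, C, D, E = 56*5 = 280 chips; eligible A, B, C, D, E
Layer 57-64: 8 each from A, B, C, E = 8*4 = 32 chips; eligible A, B, C, E
Layer 65-133: 69 each from A, B, E = 69*3 = 207 chips; eligible A, B, E
Layer 134-177: 44 each from A, B = 44*2 = 88 chips; eligible A, B

Pot 1: 280 chips, eligible: A, B, C, D, E
Pot 2: 32 chips, eligible: A, B, C, E
Pot 3: 207 chips, eligible: A, B, E
Pot 4: 88 chips, eligible: A, B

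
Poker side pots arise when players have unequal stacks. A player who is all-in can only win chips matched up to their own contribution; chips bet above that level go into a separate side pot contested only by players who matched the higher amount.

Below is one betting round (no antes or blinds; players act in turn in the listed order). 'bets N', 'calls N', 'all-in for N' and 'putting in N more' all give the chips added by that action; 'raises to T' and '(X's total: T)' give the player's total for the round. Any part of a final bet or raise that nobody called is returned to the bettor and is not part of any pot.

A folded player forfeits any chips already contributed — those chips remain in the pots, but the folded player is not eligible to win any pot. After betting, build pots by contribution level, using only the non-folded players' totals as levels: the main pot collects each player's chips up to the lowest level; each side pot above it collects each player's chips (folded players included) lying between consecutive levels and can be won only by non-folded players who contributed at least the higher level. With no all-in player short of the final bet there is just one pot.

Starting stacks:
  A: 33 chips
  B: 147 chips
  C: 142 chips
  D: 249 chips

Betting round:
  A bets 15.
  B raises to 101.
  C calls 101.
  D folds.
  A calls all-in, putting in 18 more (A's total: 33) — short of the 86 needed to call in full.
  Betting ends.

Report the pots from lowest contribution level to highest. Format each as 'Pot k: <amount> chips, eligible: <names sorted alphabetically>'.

Contributions: A=33, B=101, C=101
Folded: D
Pot levels (distinct totals of non-folded players): 33, 101
Layer 1-33: 33 each from A, B, C = 33*3 = 99 chips; eligible A, B, C
Layer 34-101: 68 each from B, C = 68*2 = 136 chips; eligible B, C

Pot 1: 99 chips, eligible: A, B, C
Pot 2: 136 chips, eligible: B, C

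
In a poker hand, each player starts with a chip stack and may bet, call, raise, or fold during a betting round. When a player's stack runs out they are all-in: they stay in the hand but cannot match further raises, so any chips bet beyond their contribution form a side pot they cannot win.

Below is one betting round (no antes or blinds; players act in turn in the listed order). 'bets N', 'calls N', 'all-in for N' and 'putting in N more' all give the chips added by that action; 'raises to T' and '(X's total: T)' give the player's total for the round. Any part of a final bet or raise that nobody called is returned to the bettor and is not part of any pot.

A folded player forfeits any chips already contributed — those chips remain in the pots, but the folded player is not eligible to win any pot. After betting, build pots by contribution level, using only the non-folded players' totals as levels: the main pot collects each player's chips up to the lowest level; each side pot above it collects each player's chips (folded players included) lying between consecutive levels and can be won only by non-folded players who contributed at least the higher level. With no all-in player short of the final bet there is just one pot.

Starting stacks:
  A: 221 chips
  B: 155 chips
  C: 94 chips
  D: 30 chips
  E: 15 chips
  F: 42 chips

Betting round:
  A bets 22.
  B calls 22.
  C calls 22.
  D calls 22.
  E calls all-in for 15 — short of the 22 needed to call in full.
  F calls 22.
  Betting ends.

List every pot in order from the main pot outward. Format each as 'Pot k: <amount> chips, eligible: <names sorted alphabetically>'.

Pot 1: 90 chips, eligible: A, B, C, D, E, F
Pot 2: 35 chips, eligible: A, B, C, D, F

Derivation:
Contributions: A=22, B=22, C=22, D=22, E=15, F=22
Pot levels (distinct totals of non-folded players): 15, 22
Layer 1-15: 15 each from A, B, C, D, E, F = 15*6 = 90 chips; eligible A, B, C, D, E, F
Layer 16-22: 7 each from A, B, C, D, F = 7*5 = 35 chips; eligible A, B, C, D, F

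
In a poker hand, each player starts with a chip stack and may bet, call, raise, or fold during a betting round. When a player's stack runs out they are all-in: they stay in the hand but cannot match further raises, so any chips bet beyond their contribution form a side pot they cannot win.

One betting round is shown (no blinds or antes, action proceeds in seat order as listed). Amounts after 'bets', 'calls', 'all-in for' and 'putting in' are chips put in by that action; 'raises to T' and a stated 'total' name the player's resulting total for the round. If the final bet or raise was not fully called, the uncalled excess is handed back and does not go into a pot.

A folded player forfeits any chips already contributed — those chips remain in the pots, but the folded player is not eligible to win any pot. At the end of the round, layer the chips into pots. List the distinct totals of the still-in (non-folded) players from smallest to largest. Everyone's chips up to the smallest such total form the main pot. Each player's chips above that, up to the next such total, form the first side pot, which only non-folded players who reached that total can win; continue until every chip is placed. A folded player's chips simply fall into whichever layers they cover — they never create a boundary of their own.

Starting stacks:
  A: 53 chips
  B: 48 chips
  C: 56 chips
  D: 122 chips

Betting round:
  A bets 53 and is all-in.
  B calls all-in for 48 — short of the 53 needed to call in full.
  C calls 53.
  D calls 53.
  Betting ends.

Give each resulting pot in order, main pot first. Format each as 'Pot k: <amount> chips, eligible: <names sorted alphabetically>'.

Contributions: A=53, B=48, C=53, D=53
Pot levels (distinct totals of non-folded players): 48, 53
Layer 1-48: 48 each from A, B, C, D = 48*4 = 192 chips; eligible A, B, C, D
Layer 49-53: 5 each from A, C, D = 5*3 = 15 chips; eligible A, C, D

Pot 1: 192 chips, eligible: A, B, C, D
Pot 2: 15 chips, eligible: A, C, D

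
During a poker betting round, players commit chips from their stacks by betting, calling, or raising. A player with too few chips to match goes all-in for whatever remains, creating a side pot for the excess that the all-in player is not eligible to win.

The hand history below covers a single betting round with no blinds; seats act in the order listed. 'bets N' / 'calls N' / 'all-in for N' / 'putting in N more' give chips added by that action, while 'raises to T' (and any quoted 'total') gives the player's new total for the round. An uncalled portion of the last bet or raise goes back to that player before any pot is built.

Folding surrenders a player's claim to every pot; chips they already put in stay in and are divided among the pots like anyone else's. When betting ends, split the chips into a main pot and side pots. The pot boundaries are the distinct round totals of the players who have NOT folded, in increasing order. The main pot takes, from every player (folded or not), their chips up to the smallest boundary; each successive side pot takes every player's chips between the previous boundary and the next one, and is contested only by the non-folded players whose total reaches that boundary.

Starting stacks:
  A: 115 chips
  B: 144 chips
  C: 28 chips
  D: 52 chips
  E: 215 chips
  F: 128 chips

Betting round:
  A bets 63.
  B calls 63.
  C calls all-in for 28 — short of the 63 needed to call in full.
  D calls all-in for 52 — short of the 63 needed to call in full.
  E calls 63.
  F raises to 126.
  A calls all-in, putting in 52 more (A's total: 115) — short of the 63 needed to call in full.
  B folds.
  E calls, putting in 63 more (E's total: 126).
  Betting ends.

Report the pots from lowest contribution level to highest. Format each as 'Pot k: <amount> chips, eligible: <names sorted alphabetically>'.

Contributions: A=115, B=63, C=28, D=52, E=126, F=126
Folded: B
Pot levels (distinct totals of non-folded players): 28, 52, 115, 126
Layer 1-28: 28 each from A, B, C, D, E, F = 28*6 = 168 chips; eligible A, C, D, E, F
Layer 29-52: 24 each from A, B, D, E, F = 24*5 = 120 chips; eligible A, D, E, F
Layer 53-115: A 63 + B 11 + E 63 + F 63 = 200 chips; eligible A, E, F
Layer 116-126: 11 each from E, F = 11*2 = 22 chips; eligible E, F

Pot 1: 168 chips, eligible: A, C, D, E, F
Pot 2: 120 chips, eligible: A, D, E, F
Pot 3: 200 chips, eligible: A, E, F
Pot 4: 22 chips, eligible: E, F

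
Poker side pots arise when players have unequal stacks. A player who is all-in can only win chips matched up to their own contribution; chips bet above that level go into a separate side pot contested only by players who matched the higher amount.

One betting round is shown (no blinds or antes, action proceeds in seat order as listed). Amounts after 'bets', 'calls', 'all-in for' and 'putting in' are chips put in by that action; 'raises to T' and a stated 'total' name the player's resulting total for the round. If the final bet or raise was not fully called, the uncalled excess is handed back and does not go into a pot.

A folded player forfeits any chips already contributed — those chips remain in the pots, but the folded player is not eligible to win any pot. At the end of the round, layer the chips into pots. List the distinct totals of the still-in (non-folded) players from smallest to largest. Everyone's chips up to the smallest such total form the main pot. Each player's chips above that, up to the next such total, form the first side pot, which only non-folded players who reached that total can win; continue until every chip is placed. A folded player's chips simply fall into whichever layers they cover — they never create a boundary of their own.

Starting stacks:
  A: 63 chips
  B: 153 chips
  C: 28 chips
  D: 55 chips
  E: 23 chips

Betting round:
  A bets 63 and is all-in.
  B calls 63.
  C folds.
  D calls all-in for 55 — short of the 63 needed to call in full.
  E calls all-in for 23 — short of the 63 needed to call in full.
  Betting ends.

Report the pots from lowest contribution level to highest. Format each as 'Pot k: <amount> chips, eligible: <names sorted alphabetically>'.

Pot 1: 92 chips, eligible: A, B, D, E
Pot 2: 96 chips, eligible: A, B, D
Pot 3: 16 chips, eligible: A, B

Derivation:
Contributions: A=63, B=63, D=55, E=23
Folded: C
Pot levels (distinct totals of non-folded players): 23, 55, 63
Layer 1-23: 23 each from A, B, D, E = 23*4 = 92 chips; eligible A, B, D, E
Layer 24-55: 32 each from A, B, D = 32*3 = 96 chips; eligible A, B, D
Layer 56-63: 8 each from A, B = 8*2 = 16 chips; eligible A, B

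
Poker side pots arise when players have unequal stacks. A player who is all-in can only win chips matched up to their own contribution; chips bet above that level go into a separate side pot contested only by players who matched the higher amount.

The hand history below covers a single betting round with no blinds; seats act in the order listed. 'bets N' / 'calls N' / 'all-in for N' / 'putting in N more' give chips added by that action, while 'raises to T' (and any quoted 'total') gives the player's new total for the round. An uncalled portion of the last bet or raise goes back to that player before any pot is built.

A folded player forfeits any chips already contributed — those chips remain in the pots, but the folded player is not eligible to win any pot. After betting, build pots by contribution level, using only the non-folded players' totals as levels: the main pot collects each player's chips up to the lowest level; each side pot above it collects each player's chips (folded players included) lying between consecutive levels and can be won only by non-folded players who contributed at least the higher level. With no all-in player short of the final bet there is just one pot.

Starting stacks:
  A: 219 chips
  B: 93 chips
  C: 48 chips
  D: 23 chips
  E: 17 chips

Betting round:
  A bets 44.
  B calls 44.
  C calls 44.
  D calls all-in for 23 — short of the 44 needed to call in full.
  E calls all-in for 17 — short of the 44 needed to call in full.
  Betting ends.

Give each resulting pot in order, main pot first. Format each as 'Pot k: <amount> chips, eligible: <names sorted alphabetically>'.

Pot 1: 85 chips, eligible: A, B, C, D, E
Pot 2: 24 chips, eligible: A, B, C, D
Pot 3: 63 chips, eligible: A, B, C

Derivation:
Contributions: A=44, B=44, C=44, D=23, E=17
Pot levels (distinct totals of non-folded players): 17, 23, 44
Layer 1-17: 17 each from A, B, C, D, E = 17*5 = 85 chips; eligible A, B, C, D, E
Layer 18-23: 6 each from A, B, C, D = 6*4 = 24 chips; eligible A, B, C, D
Layer 24-44: 21 each from A, B, C = 21*3 = 63 chips; eligible A, B, C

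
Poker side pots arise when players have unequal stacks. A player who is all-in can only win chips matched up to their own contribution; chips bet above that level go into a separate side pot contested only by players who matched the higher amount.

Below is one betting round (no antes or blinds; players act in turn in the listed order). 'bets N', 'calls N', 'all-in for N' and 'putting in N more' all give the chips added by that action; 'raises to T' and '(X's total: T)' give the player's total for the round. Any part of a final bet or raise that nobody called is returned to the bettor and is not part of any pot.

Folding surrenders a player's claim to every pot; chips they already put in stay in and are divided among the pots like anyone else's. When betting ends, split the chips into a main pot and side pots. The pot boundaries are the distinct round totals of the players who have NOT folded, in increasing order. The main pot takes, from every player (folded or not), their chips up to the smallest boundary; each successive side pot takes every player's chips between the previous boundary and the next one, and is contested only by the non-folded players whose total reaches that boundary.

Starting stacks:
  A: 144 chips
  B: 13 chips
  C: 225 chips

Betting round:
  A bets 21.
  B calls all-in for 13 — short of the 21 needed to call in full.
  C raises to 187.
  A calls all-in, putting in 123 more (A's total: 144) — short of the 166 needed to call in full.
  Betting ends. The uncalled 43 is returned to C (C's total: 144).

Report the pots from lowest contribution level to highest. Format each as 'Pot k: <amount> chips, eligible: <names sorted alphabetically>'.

Pot 1: 39 chips, eligible: A, B, C
Pot 2: 262 chips, eligible: A, C

Derivation:
Contributions (after 43 returned to C): A=144, B=13, C=144
Pot levels (distinct totals of non-folded players): 13, 144
Layer 1-13: 13 each from A, B, C = 13*3 = 39 chips; eligible A, B, C
Layer 14-144: 131 each from A, C = 131*2 = 262 chips; eligible A, C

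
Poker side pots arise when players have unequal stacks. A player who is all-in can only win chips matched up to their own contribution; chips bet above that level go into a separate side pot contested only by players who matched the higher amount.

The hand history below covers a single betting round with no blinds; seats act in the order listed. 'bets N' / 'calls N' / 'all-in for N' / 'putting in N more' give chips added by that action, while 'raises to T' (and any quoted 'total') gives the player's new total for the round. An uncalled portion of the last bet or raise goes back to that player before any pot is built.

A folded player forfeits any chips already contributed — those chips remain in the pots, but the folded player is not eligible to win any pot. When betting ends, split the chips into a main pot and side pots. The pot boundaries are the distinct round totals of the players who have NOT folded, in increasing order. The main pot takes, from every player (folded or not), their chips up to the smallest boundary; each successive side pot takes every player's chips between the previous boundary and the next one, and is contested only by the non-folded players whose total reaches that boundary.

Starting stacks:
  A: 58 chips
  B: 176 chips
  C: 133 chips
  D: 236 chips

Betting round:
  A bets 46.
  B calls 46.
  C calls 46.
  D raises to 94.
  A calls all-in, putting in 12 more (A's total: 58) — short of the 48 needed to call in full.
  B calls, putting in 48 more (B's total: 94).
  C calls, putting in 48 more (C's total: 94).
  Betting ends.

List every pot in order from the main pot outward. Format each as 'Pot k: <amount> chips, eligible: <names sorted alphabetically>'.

Contributions: A=58, B=94, C=94, D=94
Pot levels (distinct totals of non-folded players): 58, 94
Layer 1-58: 58 each from A, B, C, D = 58*4 = 232 chips; eligible A, B, C, D
Layer 59-94: 36 each from B, C, D = 36*3 = 108 chips; eligible B, C, D

Pot 1: 232 chips, eligible: A, B, C, D
Pot 2: 108 chips, eligible: B, C, D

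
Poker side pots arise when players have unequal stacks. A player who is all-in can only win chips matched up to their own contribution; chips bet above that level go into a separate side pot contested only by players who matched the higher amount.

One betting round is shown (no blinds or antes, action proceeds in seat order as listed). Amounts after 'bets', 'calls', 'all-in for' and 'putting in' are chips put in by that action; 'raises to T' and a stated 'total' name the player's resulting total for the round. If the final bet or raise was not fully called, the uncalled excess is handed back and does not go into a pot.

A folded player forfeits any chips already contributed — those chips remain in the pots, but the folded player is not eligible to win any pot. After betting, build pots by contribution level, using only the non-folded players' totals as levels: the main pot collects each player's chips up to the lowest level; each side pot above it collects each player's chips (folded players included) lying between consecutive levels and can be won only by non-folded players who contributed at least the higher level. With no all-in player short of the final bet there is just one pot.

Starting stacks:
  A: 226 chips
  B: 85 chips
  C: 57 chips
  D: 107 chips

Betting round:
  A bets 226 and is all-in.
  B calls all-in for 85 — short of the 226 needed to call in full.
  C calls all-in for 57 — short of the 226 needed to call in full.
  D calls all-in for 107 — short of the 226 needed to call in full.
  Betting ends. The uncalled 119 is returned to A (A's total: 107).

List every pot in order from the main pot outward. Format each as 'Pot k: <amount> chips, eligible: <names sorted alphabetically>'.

Pot 1: 228 chips, eligible: A, B, C, D
Pot 2: 84 chips, eligible: A, B, D
Pot 3: 44 chips, eligible: A, D

Derivation:
Contributions (after 119 returned to A): A=107, B=85, C=57, D=107
Pot levels (distinct totals of non-folded players): 57, 85, 107
Layer 1-57: 57 each from A, B, C, D = 57*4 = 228 chips; eligible A, B, C, D
Layer 58-85: 28 each from A, B, D = 28*3 = 84 chips; eligible A, B, D
Layer 86-107: 22 each from A, D = 22*2 = 44 chips; eligible A, D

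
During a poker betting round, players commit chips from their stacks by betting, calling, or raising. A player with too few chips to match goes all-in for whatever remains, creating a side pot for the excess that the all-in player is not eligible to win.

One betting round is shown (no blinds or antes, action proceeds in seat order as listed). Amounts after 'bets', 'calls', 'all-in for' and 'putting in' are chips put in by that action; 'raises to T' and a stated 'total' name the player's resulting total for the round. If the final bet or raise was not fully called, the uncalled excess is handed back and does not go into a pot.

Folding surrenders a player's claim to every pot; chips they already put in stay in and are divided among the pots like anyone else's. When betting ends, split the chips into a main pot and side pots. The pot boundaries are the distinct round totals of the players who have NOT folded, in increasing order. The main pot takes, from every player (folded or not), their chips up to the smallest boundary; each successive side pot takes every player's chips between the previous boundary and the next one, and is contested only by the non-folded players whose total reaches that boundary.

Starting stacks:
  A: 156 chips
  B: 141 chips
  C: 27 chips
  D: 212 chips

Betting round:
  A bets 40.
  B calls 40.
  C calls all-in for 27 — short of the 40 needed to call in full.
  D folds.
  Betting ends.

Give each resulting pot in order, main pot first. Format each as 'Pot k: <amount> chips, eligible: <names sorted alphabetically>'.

Pot 1: 81 chips, eligible: A, B, C
Pot 2: 26 chips, eligible: A, B

Derivation:
Contributions: A=40, B=40, C=27
Folded: D
Pot levels (distinct totals of non-folded players): 27, 40
Layer 1-27: 27 each from A, B, C = 27*3 = 81 chips; eligible A, B, C
Layer 28-40: 13 each from A, B = 13*2 = 26 chips; eligible A, B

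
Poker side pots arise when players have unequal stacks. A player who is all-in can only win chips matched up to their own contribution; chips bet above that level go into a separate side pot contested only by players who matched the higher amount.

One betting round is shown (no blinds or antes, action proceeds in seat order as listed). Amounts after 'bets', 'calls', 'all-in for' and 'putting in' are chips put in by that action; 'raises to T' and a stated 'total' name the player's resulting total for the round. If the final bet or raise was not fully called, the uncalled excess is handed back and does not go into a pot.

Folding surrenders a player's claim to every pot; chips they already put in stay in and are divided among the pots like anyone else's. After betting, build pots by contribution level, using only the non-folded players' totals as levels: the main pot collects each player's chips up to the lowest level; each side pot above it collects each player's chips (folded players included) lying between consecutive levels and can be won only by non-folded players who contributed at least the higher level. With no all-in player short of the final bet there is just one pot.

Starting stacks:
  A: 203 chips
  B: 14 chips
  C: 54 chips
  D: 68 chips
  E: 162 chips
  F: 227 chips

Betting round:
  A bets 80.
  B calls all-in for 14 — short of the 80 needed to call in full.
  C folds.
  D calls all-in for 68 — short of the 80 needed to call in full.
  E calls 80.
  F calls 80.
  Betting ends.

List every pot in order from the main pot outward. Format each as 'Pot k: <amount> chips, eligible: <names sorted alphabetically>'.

Pot 1: 70 chips, eligible: A, B, D, E, F
Pot 2: 216 chips, eligible: A, D, E, F
Pot 3: 36 chips, eligible: A, E, F

Derivation:
Contributions: A=80, B=14, D=68, E=80, F=80
Folded: C
Pot levels (distinct totals of non-folded players): 14, 68, 80
Layer 1-14: 14 each from A, B, D, E, F = 14*5 = 70 chips; eligible A, B, D, E, F
Layer 15-68: 54 each from A, D, E, F = 54*4 = 216 chips; eligible A, D, E, F
Layer 69-80: 12 each from A, E, F = 12*3 = 36 chips; eligible A, E, F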